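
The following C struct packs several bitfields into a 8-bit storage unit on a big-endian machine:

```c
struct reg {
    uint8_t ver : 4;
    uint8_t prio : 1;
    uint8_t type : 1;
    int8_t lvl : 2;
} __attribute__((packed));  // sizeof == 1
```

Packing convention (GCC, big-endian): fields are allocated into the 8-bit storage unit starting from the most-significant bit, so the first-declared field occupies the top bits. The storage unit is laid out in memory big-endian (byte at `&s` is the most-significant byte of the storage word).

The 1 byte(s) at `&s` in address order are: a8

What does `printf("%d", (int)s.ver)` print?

10

[0]=0xa8 (big-endian) → word 0xa8
ver:4 @ bit 4 → (0xa8>>4)&0xf = 0xa  ←
prio:1 @ bit 3 → (0xa8>>3)&0x1 = 0x1
type:1 @ bit 2 → (0xa8>>2)&0x1 = 0x0
lvl:2 @ bit 0 → (0xa8>>0)&0x3 = 0x0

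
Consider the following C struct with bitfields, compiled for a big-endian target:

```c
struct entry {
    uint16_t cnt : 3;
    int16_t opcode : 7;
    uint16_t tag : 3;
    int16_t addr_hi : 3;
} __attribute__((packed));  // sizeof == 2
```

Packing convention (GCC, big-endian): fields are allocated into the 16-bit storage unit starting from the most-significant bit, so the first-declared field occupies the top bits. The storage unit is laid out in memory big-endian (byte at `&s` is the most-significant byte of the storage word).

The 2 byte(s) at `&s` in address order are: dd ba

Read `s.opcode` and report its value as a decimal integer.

-10

[0]=0xdd [1]=0xba (big-endian) → word 0xddba
cnt [13+:3] = (word>>13) & 0x7 = 6
opcode [6+:7] = (word>>6) & 0x7f = 118  ←
tag [3+:3] = (word>>3) & 0x7 = 7
addr_hi [0+:3] = (word>>0) & 0x7 = 2
opcode signed 7b, MSB=1: 118 - 128 = -10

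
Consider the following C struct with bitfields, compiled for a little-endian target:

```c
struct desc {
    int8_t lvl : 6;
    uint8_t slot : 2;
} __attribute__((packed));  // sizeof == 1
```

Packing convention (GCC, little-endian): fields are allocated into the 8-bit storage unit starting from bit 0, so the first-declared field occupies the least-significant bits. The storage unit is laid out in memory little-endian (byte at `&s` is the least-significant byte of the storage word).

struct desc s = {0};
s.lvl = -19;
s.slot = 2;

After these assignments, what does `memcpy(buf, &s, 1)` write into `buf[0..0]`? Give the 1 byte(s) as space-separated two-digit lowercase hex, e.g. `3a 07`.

lvl (6b) val=-19 bits=0x2d at bit 0: 0x2d
slot (2b) val=2 bits=0x2 at bit 6: 0xad
word = 0xad → little-endian bytes:
  [0]=0xad

ad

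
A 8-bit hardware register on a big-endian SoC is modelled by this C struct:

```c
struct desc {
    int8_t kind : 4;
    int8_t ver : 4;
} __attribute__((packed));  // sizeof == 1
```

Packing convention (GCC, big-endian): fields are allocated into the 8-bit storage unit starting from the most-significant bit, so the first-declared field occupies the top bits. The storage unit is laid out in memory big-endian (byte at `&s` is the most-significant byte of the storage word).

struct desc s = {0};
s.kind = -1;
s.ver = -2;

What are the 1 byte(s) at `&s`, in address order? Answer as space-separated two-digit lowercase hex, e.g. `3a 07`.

kind:4 = -1 → 0xf << 4 → word 0xf0
ver:4 = -2 → 0xe << 0 → word 0xfe
word = 0xfe → big-endian bytes:
  [0]=0xfe

fe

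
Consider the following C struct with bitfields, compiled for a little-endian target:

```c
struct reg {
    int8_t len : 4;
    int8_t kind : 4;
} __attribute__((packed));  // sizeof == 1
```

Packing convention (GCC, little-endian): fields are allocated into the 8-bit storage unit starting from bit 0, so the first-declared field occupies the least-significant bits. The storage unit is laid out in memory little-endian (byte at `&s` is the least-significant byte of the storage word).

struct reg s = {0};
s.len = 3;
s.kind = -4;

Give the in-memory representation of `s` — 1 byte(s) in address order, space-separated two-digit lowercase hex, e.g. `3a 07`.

c3

len:4 = 3 → 0x3 << 0 → word 0x03
kind:4 = -4 → 0xc << 4 → word 0xc3
word = 0xc3 → little-endian bytes:
  [0]=0xc3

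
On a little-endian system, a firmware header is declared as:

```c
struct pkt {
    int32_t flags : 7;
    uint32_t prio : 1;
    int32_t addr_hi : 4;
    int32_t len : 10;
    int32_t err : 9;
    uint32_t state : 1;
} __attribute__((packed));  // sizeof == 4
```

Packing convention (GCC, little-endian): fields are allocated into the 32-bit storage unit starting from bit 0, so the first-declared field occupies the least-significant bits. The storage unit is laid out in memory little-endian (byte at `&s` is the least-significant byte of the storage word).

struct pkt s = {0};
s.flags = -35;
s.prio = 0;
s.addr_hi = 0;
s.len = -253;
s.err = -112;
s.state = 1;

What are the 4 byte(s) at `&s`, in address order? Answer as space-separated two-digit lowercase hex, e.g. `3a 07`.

5d 30 30 e4

flags:7 = -35 → 0x5d << 0 → word 0x0000005d
prio:1 = 0 → 0x0 << 7 → word 0x0000005d
addr_hi:4 = 0 → 0x0 << 8 → word 0x0000005d
len:10 = -253 → 0x303 << 12 → word 0x0030305d
err:9 = -112 → 0x190 << 22 → word 0x6430305d
state:1 = 1 → 0x1 << 31 → word 0xe430305d
word = 0xe430305d → little-endian bytes:
  [0]=0x5d  [1]=0x30  [2]=0x30  [3]=0xe4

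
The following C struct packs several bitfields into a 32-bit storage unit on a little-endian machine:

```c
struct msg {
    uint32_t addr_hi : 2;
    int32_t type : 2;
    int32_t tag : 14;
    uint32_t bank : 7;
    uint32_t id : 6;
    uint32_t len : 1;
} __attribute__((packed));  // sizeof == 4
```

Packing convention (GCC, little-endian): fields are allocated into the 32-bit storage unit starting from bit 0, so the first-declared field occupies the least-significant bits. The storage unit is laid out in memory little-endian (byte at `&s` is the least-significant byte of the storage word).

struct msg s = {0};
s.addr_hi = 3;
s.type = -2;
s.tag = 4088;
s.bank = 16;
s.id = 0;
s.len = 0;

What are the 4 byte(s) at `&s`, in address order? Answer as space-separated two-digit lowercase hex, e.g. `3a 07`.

8b ff 40 00

[0+:2] addr_hi=3 & 0x3 = 0x3; word=0x00000003
[2+:2] type=-2 & 0x3 = 0x2; word=0x0000000b
[4+:14] tag=4088 & 0x3fff = 0xff8; word=0x0000ff8b
[18+:7] bank=16 & 0x7f = 0x10; word=0x0040ff8b
[25+:6] id=0 & 0x3f = 0x0; word=0x0040ff8b
[31+:1] len=0 & 0x1 = 0x0; word=0x0040ff8b
word = 0x0040ff8b → little-endian bytes:
  [0]=0x8b  [1]=0xff  [2]=0x40  [3]=0x00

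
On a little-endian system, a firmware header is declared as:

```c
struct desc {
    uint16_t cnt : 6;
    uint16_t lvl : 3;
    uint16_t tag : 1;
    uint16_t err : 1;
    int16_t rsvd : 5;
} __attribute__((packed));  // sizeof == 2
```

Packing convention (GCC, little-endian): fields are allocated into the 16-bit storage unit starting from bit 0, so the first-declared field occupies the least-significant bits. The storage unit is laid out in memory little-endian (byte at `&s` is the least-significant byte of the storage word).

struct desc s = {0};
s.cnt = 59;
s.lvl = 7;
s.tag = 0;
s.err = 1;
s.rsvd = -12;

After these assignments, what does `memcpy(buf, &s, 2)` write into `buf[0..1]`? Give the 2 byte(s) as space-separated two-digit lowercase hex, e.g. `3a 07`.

fb a5

cnt:6 = 59 → 0x3b << 0 → word 0x003b
lvl:3 = 7 → 0x7 << 6 → word 0x01fb
tag:1 = 0 → 0x0 << 9 → word 0x01fb
err:1 = 1 → 0x1 << 10 → word 0x05fb
rsvd:5 = -12 → 0x14 << 11 → word 0xa5fb
word = 0xa5fb → little-endian bytes:
  [0]=0xfb  [1]=0xa5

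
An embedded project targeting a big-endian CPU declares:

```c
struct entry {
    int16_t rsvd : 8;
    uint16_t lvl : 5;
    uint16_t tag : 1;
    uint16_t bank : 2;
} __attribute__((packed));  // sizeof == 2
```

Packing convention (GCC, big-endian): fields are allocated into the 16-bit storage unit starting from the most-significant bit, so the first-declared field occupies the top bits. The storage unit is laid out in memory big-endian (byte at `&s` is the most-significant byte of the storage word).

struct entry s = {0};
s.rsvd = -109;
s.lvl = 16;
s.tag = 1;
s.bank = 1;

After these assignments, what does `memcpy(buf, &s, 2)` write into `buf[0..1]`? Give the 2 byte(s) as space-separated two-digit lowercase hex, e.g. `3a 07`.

93 85

rsvd (8b) val=-109 bits=0x93 at bit 8: 0x9300
lvl (5b) val=16 bits=0x10 at bit 3: 0x9380
tag (1b) val=1 bits=0x1 at bit 2: 0x9384
bank (2b) val=1 bits=0x1 at bit 0: 0x9385
word = 0x9385 → big-endian bytes:
  [0]=0x93  [1]=0x85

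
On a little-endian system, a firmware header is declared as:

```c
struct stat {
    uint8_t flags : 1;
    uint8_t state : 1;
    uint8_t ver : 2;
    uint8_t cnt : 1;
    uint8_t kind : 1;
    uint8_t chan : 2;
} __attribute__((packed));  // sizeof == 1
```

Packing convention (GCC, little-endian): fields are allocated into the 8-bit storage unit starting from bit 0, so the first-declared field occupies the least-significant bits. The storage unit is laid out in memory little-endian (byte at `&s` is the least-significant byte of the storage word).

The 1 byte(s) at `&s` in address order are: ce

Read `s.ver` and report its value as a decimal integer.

[0]=0xce (little-endian) → word 0xce
flags [0+:1] = (word>>0) & 0x1 = 0
state [1+:1] = (word>>1) & 0x1 = 1
ver [2+:2] = (word>>2) & 0x3 = 3  ←
cnt [4+:1] = (word>>4) & 0x1 = 0
kind [5+:1] = (word>>5) & 0x1 = 0
chan [6+:2] = (word>>6) & 0x3 = 3

3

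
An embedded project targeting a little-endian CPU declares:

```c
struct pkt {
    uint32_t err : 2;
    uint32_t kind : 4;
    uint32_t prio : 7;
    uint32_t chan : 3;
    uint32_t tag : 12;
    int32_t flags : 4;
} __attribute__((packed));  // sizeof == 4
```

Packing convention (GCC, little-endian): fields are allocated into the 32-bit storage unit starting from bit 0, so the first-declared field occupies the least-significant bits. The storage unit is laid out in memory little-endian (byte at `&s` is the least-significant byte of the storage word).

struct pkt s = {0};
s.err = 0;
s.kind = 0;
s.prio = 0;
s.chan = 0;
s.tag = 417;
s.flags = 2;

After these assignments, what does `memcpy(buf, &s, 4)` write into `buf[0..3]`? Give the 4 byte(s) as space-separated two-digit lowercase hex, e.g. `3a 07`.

00 00 a1 21

err (2b) val=0 bits=0x0 at bit 0: 0x00000000
kind (4b) val=0 bits=0x0 at bit 2: 0x00000000
prio (7b) val=0 bits=0x0 at bit 6: 0x00000000
chan (3b) val=0 bits=0x0 at bit 13: 0x00000000
tag (12b) val=417 bits=0x1a1 at bit 16: 0x01a10000
flags (4b) val=2 bits=0x2 at bit 28: 0x21a10000
word = 0x21a10000 → little-endian bytes:
  [0]=0x00  [1]=0x00  [2]=0xa1  [3]=0x21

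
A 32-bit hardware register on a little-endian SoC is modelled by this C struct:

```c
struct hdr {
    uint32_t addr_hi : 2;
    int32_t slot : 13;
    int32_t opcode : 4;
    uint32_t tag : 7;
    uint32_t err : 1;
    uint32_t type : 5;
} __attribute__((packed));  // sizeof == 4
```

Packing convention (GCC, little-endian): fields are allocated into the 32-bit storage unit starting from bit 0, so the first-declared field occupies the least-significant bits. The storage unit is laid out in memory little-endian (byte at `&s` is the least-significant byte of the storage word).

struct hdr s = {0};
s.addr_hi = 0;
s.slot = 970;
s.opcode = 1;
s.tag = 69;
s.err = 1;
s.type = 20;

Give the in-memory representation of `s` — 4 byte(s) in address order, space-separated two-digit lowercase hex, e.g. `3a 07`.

[0+:2] addr_hi=0 & 0x3 = 0x0; word=0x00000000
[2+:13] slot=970 & 0x1fff = 0x3ca; word=0x00000f28
[15+:4] opcode=1 & 0xf = 0x1; word=0x00008f28
[19+:7] tag=69 & 0x7f = 0x45; word=0x02288f28
[26+:1] err=1 & 0x1 = 0x1; word=0x06288f28
[27+:5] type=20 & 0x1f = 0x14; word=0xa6288f28
word = 0xa6288f28 → little-endian bytes:
  [0]=0x28  [1]=0x8f  [2]=0x28  [3]=0xa6

28 8f 28 a6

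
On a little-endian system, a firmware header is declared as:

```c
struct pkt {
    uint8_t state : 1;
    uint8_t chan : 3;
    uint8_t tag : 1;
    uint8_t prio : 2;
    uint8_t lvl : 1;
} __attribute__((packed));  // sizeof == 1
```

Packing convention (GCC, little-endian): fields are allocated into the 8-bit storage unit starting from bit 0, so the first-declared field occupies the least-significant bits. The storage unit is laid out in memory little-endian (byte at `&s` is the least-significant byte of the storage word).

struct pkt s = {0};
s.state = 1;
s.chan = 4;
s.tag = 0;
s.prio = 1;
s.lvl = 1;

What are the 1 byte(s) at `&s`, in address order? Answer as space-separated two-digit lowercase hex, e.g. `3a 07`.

state (1b) val=1 bits=0x1 at bit 0: 0x01
chan (3b) val=4 bits=0x4 at bit 1: 0x09
tag (1b) val=0 bits=0x0 at bit 4: 0x09
prio (2b) val=1 bits=0x1 at bit 5: 0x29
lvl (1b) val=1 bits=0x1 at bit 7: 0xa9
word = 0xa9 → little-endian bytes:
  [0]=0xa9

a9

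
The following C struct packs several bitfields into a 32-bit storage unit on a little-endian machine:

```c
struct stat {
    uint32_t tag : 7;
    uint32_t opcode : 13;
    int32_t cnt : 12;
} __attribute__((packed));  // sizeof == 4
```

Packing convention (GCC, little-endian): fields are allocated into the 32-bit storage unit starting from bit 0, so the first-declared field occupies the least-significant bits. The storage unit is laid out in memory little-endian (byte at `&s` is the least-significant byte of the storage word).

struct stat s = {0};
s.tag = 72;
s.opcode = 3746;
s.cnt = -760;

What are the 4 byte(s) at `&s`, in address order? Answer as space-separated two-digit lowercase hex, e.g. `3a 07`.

tag (7b) val=72 bits=0x48 at bit 0: 0x00000048
opcode (13b) val=3746 bits=0xea2 at bit 7: 0x00075148
cnt (12b) val=-760 bits=0xd08 at bit 20: 0xd0875148
word = 0xd0875148 → little-endian bytes:
  [0]=0x48  [1]=0x51  [2]=0x87  [3]=0xd0

48 51 87 d0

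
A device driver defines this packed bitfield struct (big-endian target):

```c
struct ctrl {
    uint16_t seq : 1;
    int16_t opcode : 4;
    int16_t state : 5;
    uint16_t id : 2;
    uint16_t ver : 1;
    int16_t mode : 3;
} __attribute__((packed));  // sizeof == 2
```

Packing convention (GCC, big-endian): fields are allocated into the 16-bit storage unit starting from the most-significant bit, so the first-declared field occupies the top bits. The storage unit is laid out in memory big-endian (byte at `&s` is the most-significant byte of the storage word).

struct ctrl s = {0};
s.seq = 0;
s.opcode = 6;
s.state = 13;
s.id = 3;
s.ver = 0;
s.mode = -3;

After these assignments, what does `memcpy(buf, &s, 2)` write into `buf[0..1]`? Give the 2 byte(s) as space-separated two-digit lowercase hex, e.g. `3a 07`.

33 75

seq (1b) val=0 bits=0x0 at bit 15: 0x0000
opcode (4b) val=6 bits=0x6 at bit 11: 0x3000
state (5b) val=13 bits=0xd at bit 6: 0x3340
id (2b) val=3 bits=0x3 at bit 4: 0x3370
ver (1b) val=0 bits=0x0 at bit 3: 0x3370
mode (3b) val=-3 bits=0x5 at bit 0: 0x3375
word = 0x3375 → big-endian bytes:
  [0]=0x33  [1]=0x75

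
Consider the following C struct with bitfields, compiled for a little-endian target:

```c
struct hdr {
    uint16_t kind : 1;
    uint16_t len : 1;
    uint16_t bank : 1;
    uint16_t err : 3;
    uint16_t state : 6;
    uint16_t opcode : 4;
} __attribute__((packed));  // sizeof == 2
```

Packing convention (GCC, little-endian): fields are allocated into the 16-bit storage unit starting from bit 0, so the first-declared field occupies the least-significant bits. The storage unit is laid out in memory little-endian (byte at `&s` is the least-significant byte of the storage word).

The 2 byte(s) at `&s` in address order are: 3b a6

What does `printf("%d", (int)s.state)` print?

[0]=0x3b [1]=0xa6 (little-endian) → word 0xa63b
kind [0+:1] = (word>>0) & 0x1 = 1
len [1+:1] = (word>>1) & 0x1 = 1
bank [2+:1] = (word>>2) & 0x1 = 0
err [3+:3] = (word>>3) & 0x7 = 7
state [6+:6] = (word>>6) & 0x3f = 24  ←
opcode [12+:4] = (word>>12) & 0xf = 10

24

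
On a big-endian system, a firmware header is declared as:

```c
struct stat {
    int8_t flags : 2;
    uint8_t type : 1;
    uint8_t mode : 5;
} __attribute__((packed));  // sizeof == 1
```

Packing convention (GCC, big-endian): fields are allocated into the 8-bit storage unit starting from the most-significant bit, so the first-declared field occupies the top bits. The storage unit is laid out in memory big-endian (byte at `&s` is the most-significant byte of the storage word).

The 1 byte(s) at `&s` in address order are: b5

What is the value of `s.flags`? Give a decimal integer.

[0]=0xb5 (big-endian) → word 0xb5
flags:2 @ bit 6 → (0xb5>>6)&0x3 = 0x2  ←
type:1 @ bit 5 → (0xb5>>5)&0x1 = 0x1
mode:5 @ bit 0 → (0xb5>>0)&0x1f = 0x15
flags signed 2b, MSB=1: 2 - 4 = -2

-2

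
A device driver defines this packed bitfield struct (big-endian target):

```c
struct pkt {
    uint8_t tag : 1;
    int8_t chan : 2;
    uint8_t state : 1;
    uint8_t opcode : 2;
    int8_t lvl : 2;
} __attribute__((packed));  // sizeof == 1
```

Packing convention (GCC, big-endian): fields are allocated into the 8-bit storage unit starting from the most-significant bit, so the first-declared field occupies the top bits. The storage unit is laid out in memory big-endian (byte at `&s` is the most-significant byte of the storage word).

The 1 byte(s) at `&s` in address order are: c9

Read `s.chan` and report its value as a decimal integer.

-2

[0]=0xc9 (big-endian) → word 0xc9
tag [7+:1] = (word>>7) & 0x1 = 1
chan [5+:2] = (word>>5) & 0x3 = 2  ←
state [4+:1] = (word>>4) & 0x1 = 0
opcode [2+:2] = (word>>2) & 0x3 = 2
lvl [0+:2] = (word>>0) & 0x3 = 1
chan signed 2b, MSB=1: 2 - 4 = -2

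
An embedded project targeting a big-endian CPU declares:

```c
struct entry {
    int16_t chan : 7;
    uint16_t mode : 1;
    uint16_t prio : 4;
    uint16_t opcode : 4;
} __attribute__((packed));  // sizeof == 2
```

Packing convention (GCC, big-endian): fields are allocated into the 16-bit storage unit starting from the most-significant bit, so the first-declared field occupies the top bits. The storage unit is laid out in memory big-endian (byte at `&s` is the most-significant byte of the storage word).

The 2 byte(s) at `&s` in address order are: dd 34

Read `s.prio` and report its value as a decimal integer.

[0]=0xdd [1]=0x34 (big-endian) → word 0xdd34
chan [9+:7] = (word>>9) & 0x7f = 110
mode [8+:1] = (word>>8) & 0x1 = 1
prio [4+:4] = (word>>4) & 0xf = 3  ←
opcode [0+:4] = (word>>0) & 0xf = 4

3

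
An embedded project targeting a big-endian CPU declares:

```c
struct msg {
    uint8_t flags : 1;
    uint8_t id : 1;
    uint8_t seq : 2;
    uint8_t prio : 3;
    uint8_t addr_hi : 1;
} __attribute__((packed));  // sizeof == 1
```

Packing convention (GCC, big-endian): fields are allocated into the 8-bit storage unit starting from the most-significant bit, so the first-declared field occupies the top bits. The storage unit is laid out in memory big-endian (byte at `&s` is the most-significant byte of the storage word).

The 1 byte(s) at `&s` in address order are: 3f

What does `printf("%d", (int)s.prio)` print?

7

[0]=0x3f (big-endian) → word 0x3f
flags [7+:1] = (word>>7) & 0x1 = 0
id [6+:1] = (word>>6) & 0x1 = 0
seq [4+:2] = (word>>4) & 0x3 = 3
prio [1+:3] = (word>>1) & 0x7 = 7  ←
addr_hi [0+:1] = (word>>0) & 0x1 = 1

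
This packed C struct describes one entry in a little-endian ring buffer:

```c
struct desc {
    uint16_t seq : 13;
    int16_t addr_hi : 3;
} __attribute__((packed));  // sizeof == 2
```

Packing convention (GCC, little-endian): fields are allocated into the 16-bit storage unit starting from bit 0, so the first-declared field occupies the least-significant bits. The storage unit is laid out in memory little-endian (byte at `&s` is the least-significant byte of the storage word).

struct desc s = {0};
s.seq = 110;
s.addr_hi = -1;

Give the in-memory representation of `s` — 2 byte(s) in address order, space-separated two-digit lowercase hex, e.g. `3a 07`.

[0+:13] seq=110 & 0x1fff = 0x6e; word=0x006e
[13+:3] addr_hi=-1 & 0x7 = 0x7; word=0xe06e
word = 0xe06e → little-endian bytes:
  [0]=0x6e  [1]=0xe0

6e e0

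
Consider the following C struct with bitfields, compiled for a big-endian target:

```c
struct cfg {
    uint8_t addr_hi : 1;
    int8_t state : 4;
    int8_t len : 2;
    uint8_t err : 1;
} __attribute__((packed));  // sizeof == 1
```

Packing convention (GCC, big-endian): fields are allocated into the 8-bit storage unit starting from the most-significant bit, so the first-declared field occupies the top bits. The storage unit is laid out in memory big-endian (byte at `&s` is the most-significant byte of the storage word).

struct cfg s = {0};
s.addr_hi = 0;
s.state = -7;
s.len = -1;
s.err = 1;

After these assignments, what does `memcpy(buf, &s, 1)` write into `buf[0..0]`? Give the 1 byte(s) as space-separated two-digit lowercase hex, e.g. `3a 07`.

addr_hi:1 = 0 → 0x0 << 7 → word 0x00
state:4 = -7 → 0x9 << 3 → word 0x48
len:2 = -1 → 0x3 << 1 → word 0x4e
err:1 = 1 → 0x1 << 0 → word 0x4f
word = 0x4f → big-endian bytes:
  [0]=0x4f

4f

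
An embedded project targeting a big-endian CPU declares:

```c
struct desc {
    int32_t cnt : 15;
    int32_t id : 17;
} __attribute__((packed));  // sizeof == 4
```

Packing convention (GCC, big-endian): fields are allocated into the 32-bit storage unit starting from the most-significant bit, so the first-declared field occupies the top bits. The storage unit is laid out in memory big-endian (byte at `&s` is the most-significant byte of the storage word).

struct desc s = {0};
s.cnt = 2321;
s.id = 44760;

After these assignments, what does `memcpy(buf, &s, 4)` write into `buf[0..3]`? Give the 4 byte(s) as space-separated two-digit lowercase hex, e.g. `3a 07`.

12 22 ae d8

cnt (15b) val=2321 bits=0x911 at bit 17: 0x12220000
id (17b) val=44760 bits=0xaed8 at bit 0: 0x1222aed8
word = 0x1222aed8 → big-endian bytes:
  [0]=0x12  [1]=0x22  [2]=0xae  [3]=0xd8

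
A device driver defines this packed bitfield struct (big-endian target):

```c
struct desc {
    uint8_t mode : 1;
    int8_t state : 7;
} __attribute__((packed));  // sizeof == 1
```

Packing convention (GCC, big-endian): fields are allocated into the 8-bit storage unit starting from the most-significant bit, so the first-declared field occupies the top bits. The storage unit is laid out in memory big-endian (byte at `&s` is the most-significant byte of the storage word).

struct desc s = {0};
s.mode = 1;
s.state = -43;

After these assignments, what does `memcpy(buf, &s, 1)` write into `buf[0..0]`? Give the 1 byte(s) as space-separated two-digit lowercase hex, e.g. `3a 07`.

d5

[7+:1] mode=1 & 0x1 = 0x1; word=0x80
[0+:7] state=-43 & 0x7f = 0x55; word=0xd5
word = 0xd5 → big-endian bytes:
  [0]=0xd5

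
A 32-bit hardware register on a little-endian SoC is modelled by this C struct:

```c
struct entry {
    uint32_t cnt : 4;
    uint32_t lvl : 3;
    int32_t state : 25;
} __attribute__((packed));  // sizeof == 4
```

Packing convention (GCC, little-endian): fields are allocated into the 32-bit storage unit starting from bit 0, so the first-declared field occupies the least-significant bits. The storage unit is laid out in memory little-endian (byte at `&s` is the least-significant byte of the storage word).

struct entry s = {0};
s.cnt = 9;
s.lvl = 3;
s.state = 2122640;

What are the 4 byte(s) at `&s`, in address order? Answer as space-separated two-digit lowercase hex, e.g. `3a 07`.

[0+:4] cnt=9 & 0xf = 0x9; word=0x00000009
[4+:3] lvl=3 & 0x7 = 0x3; word=0x00000039
[7+:25] state=2122640 & 0x1ffffff = 0x206390; word=0x1031c839
word = 0x1031c839 → little-endian bytes:
  [0]=0x39  [1]=0xc8  [2]=0x31  [3]=0x10

39 c8 31 10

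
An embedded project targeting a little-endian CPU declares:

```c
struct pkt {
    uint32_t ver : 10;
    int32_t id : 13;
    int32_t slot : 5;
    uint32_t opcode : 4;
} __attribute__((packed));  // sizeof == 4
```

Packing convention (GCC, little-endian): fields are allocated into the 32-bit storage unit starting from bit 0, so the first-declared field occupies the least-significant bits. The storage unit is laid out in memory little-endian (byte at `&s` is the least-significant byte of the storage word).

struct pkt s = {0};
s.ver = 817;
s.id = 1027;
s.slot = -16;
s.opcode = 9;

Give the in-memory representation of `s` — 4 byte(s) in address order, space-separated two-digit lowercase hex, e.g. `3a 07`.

ver:10 = 817 → 0x331 << 0 → word 0x00000331
id:13 = 1027 → 0x403 << 10 → word 0x00100f31
slot:5 = -16 → 0x10 << 23 → word 0x08100f31
opcode:4 = 9 → 0x9 << 28 → word 0x98100f31
word = 0x98100f31 → little-endian bytes:
  [0]=0x31  [1]=0x0f  [2]=0x10  [3]=0x98

31 0f 10 98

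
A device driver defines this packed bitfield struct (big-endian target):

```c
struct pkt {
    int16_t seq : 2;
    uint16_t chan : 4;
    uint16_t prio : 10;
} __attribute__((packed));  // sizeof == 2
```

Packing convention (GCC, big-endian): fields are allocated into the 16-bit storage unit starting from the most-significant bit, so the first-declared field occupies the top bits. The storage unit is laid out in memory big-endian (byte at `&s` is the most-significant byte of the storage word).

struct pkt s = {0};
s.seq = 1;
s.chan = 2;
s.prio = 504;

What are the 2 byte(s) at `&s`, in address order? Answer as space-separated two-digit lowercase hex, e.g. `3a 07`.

49 f8

seq (2b) val=1 bits=0x1 at bit 14: 0x4000
chan (4b) val=2 bits=0x2 at bit 10: 0x4800
prio (10b) val=504 bits=0x1f8 at bit 0: 0x49f8
word = 0x49f8 → big-endian bytes:
  [0]=0x49  [1]=0xf8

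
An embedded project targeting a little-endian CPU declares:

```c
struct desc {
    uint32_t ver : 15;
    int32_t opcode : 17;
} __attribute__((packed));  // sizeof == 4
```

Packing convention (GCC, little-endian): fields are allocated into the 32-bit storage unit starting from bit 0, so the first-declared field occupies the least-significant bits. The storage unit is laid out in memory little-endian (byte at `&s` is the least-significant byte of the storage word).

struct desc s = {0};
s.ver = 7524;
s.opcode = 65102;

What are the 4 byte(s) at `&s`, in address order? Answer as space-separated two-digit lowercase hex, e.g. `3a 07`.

ver:15 = 7524 → 0x1d64 << 0 → word 0x00001d64
opcode:17 = 65102 → 0xfe4e << 15 → word 0x7f271d64
word = 0x7f271d64 → little-endian bytes:
  [0]=0x64  [1]=0x1d  [2]=0x27  [3]=0x7f

64 1d 27 7f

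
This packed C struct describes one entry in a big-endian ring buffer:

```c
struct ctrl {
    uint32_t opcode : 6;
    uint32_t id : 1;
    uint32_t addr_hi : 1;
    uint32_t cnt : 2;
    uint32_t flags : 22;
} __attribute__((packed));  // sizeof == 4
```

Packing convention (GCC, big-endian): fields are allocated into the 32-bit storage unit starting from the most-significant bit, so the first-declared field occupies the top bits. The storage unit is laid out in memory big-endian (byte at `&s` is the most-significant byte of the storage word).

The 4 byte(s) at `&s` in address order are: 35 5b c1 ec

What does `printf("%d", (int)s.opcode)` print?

[0]=0x35 [1]=0x5b [2]=0xc1 [3]=0xec (big-endian) → word 0x355bc1ec
opcode [26+:6] = (word>>26) & 0x3f = 13  ←
id [25+:1] = (word>>25) & 0x1 = 0
addr_hi [24+:1] = (word>>24) & 0x1 = 1
cnt [22+:2] = (word>>22) & 0x3 = 1
flags [0+:22] = (word>>0) & 0x3fffff = 1819116

13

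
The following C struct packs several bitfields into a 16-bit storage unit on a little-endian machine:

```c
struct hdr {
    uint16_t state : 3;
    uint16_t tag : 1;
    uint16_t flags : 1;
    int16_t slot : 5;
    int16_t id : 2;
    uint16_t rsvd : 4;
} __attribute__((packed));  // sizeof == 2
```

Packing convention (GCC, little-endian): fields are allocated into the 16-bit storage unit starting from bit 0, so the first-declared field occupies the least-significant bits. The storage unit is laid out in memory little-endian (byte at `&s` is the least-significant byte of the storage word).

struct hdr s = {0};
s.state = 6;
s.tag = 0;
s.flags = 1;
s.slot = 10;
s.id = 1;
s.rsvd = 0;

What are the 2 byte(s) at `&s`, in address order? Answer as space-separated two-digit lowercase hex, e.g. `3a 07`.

[0+:3] state=6 & 0x7 = 0x6; word=0x0006
[3+:1] tag=0 & 0x1 = 0x0; word=0x0006
[4+:1] flags=1 & 0x1 = 0x1; word=0x0016
[5+:5] slot=10 & 0x1f = 0xa; word=0x0156
[10+:2] id=1 & 0x3 = 0x1; word=0x0556
[12+:4] rsvd=0 & 0xf = 0x0; word=0x0556
word = 0x0556 → little-endian bytes:
  [0]=0x56  [1]=0x05

56 05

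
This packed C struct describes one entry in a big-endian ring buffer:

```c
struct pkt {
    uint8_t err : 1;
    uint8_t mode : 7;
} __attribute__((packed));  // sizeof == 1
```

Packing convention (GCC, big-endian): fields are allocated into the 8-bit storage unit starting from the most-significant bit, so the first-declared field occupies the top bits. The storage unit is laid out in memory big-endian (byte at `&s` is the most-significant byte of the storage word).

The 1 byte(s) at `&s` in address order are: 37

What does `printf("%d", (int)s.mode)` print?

55

[0]=0x37 (big-endian) → word 0x37
err [7+:1] = (word>>7) & 0x1 = 0
mode [0+:7] = (word>>0) & 0x7f = 55  ←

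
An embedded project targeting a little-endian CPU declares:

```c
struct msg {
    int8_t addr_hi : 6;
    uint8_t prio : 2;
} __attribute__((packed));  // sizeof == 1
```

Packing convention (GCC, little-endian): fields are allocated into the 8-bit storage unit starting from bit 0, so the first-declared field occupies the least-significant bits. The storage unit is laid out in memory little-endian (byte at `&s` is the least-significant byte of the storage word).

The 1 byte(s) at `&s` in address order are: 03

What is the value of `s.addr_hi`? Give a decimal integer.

[0]=0x03 (little-endian) → word 0x03
addr_hi:6 @ bit 0 → (0x03>>0)&0x3f = 0x3  ←
prio:2 @ bit 6 → (0x03>>6)&0x3 = 0x0
addr_hi signed 6b, MSB=0: value = 3

3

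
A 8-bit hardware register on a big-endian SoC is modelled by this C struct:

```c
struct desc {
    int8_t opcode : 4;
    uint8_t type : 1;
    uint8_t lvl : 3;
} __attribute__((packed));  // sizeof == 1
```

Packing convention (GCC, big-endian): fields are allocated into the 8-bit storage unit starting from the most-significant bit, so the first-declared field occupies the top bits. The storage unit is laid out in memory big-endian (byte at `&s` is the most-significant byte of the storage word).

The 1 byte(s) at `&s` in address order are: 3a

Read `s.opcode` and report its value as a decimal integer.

3

[0]=0x3a (big-endian) → word 0x3a
opcode:4 @ bit 4 → (0x3a>>4)&0xf = 0x3  ←
type:1 @ bit 3 → (0x3a>>3)&0x1 = 0x1
lvl:3 @ bit 0 → (0x3a>>0)&0x7 = 0x2
opcode signed 4b, MSB=0: value = 3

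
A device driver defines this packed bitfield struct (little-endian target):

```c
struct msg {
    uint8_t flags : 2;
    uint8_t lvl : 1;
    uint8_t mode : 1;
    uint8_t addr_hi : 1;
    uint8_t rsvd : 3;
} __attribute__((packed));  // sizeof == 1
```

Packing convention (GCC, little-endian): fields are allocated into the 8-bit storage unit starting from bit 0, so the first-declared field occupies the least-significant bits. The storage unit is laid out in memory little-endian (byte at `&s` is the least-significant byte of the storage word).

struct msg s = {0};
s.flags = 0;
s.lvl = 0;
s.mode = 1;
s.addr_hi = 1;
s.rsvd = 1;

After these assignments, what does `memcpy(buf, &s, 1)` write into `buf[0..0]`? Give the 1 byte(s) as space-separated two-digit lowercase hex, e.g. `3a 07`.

flags:2 = 0 → 0x0 << 0 → word 0x00
lvl:1 = 0 → 0x0 << 2 → word 0x00
mode:1 = 1 → 0x1 << 3 → word 0x08
addr_hi:1 = 1 → 0x1 << 4 → word 0x18
rsvd:3 = 1 → 0x1 << 5 → word 0x38
word = 0x38 → little-endian bytes:
  [0]=0x38

38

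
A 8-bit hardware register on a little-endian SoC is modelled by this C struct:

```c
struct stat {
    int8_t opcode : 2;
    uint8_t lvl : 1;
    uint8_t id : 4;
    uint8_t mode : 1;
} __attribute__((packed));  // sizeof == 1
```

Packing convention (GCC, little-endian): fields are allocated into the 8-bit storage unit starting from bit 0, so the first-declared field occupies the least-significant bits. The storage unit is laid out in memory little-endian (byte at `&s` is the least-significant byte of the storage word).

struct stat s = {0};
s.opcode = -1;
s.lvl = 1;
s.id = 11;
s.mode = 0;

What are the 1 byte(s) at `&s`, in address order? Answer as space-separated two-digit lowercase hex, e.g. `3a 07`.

opcode:2 = -1 → 0x3 << 0 → word 0x03
lvl:1 = 1 → 0x1 << 2 → word 0x07
id:4 = 11 → 0xb << 3 → word 0x5f
mode:1 = 0 → 0x0 << 7 → word 0x5f
word = 0x5f → little-endian bytes:
  [0]=0x5f

5f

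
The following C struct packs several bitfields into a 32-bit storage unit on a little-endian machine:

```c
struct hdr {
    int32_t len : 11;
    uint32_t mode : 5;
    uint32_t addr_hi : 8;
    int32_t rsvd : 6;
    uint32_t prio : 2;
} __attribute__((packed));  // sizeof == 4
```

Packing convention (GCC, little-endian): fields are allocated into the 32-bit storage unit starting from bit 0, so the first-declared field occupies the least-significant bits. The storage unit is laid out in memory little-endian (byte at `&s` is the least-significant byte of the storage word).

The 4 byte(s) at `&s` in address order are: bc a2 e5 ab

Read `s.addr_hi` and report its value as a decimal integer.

229

[0]=0xbc [1]=0xa2 [2]=0xe5 [3]=0xab (little-endian) → word 0xabe5a2bc
len:11 @ bit 0 → (0xabe5a2bc>>0)&0x7ff = 0x2bc
mode:5 @ bit 11 → (0xabe5a2bc>>11)&0x1f = 0x14
addr_hi:8 @ bit 16 → (0xabe5a2bc>>16)&0xff = 0xe5  ←
rsvd:6 @ bit 24 → (0xabe5a2bc>>24)&0x3f = 0x2b
prio:2 @ bit 30 → (0xabe5a2bc>>30)&0x3 = 0x2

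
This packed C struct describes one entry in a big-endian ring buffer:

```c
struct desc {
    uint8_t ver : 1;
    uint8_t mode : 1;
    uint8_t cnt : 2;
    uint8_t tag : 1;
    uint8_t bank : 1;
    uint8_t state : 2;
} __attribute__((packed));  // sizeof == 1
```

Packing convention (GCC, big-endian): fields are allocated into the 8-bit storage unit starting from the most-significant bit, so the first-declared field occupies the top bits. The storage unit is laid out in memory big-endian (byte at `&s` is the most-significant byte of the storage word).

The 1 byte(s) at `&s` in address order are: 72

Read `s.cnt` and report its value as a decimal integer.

3

[0]=0x72 (big-endian) → word 0x72
ver:1 @ bit 7 → (0x72>>7)&0x1 = 0x0
mode:1 @ bit 6 → (0x72>>6)&0x1 = 0x1
cnt:2 @ bit 4 → (0x72>>4)&0x3 = 0x3  ←
tag:1 @ bit 3 → (0x72>>3)&0x1 = 0x0
bank:1 @ bit 2 → (0x72>>2)&0x1 = 0x0
state:2 @ bit 0 → (0x72>>0)&0x3 = 0x2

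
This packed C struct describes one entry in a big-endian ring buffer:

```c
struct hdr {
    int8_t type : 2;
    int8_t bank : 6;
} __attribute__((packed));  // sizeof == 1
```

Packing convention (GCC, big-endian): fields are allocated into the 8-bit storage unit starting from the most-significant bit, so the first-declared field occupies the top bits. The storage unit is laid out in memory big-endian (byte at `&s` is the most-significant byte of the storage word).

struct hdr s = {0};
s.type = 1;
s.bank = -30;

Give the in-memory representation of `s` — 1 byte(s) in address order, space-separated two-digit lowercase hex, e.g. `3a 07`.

62

type (2b) val=1 bits=0x1 at bit 6: 0x40
bank (6b) val=-30 bits=0x22 at bit 0: 0x62
word = 0x62 → big-endian bytes:
  [0]=0x62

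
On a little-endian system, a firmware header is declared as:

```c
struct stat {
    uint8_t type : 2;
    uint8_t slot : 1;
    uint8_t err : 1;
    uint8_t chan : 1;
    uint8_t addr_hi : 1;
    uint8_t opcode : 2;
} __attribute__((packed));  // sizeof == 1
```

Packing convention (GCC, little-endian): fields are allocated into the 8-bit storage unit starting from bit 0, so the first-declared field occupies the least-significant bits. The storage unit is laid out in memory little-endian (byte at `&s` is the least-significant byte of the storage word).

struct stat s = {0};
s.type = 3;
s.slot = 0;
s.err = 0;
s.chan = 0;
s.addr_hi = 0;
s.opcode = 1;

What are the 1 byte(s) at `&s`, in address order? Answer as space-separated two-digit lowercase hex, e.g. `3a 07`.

43

type:2 = 3 → 0x3 << 0 → word 0x03
slot:1 = 0 → 0x0 << 2 → word 0x03
err:1 = 0 → 0x0 << 3 → word 0x03
chan:1 = 0 → 0x0 << 4 → word 0x03
addr_hi:1 = 0 → 0x0 << 5 → word 0x03
opcode:2 = 1 → 0x1 << 6 → word 0x43
word = 0x43 → little-endian bytes:
  [0]=0x43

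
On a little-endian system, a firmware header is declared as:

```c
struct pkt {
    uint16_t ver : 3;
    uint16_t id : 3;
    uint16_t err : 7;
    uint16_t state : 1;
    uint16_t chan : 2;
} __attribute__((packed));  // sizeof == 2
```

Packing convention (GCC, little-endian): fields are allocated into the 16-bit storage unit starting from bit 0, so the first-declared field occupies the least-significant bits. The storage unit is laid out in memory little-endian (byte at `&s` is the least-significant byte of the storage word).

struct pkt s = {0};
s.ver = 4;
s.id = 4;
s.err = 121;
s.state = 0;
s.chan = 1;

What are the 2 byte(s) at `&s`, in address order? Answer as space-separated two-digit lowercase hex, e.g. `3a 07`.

ver (3b) val=4 bits=0x4 at bit 0: 0x0004
id (3b) val=4 bits=0x4 at bit 3: 0x0024
err (7b) val=121 bits=0x79 at bit 6: 0x1e64
state (1b) val=0 bits=0x0 at bit 13: 0x1e64
chan (2b) val=1 bits=0x1 at bit 14: 0x5e64
word = 0x5e64 → little-endian bytes:
  [0]=0x64  [1]=0x5e

64 5e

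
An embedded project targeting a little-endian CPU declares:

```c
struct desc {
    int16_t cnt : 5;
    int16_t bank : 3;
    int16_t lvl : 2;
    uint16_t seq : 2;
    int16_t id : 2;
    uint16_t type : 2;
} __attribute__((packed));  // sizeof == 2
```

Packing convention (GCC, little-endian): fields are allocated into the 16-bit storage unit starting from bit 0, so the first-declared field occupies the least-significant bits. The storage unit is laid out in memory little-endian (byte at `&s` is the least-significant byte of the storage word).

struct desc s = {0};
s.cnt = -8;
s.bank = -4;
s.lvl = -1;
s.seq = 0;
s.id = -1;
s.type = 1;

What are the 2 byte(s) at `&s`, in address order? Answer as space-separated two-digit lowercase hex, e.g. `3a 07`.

98 73

[0+:5] cnt=-8 & 0x1f = 0x18; word=0x0018
[5+:3] bank=-4 & 0x7 = 0x4; word=0x0098
[8+:2] lvl=-1 & 0x3 = 0x3; word=0x0398
[10+:2] seq=0 & 0x3 = 0x0; word=0x0398
[12+:2] id=-1 & 0x3 = 0x3; word=0x3398
[14+:2] type=1 & 0x3 = 0x1; word=0x7398
word = 0x7398 → little-endian bytes:
  [0]=0x98  [1]=0x73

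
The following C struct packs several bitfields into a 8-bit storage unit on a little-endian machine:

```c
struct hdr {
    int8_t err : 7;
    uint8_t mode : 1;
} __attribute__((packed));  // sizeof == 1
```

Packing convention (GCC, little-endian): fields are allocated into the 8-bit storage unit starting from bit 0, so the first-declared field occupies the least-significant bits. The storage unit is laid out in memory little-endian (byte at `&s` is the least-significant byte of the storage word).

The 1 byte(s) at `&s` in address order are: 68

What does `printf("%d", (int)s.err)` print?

[0]=0x68 (little-endian) → word 0x68
err [0+:7] = (word>>0) & 0x7f = 104  ←
mode [7+:1] = (word>>7) & 0x1 = 0
err signed 7b, MSB=1: 104 - 128 = -24

-24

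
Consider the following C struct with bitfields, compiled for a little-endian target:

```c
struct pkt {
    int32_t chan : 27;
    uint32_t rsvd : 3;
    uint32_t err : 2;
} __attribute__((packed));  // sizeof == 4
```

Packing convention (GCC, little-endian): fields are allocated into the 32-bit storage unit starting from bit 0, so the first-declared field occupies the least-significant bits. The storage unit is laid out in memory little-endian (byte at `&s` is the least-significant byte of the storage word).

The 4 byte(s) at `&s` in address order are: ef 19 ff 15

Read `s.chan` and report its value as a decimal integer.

-33613329

[0]=0xef [1]=0x19 [2]=0xff [3]=0x15 (little-endian) → word 0x15ff19ef
chan [0+:27] = (word>>0) & 0x7ffffff = 100604399  ←
rsvd [27+:3] = (word>>27) & 0x7 = 2
err [30+:2] = (word>>30) & 0x3 = 0
chan signed 27b, MSB=1: 100604399 - 134217728 = -33613329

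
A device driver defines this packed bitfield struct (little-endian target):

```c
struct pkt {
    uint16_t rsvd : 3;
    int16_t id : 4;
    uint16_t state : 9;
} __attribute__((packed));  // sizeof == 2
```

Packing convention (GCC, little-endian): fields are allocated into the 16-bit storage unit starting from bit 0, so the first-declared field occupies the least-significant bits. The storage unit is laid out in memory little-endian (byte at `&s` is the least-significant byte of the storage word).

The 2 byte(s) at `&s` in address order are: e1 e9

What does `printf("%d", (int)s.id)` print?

[0]=0xe1 [1]=0xe9 (little-endian) → word 0xe9e1
rsvd [0+:3] = (word>>0) & 0x7 = 1
id [3+:4] = (word>>3) & 0xf = 12  ←
state [7+:9] = (word>>7) & 0x1ff = 467
id signed 4b, MSB=1: 12 - 16 = -4

-4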